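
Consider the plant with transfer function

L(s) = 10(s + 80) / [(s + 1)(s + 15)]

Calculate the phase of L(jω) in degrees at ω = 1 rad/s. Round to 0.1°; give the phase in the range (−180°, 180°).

At s = jω = j1:
zero (s+80): 80 + j1 → |·| = √(80²+1²) = √6401 ≈ 80.006, ∠ = arctan(1/80) ≈ 0.72°
pole (s+1): 1 + j1 → |·| = √(1²+1²) = √2 ≈ 1.4142, ∠ = arctan(1/1) ≈ 45.00°
pole (s+15): 15 + j1 → |·| = √(15²+1²) = √226 ≈ 15.033, ∠ = arctan(1/15) ≈ 3.81°
∠L = 0.72° − 48.81° = -48.09°

-48.1°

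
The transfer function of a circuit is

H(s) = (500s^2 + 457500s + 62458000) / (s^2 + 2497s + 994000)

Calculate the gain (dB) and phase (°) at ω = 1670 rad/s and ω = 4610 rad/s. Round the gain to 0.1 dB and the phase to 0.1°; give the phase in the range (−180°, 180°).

ω = 1670: 50.6 dB, 36.9°; ω = 4610: 53.3 dB, 18.3°

Substitute s = j1670:
Numerator: 500(j1670)^2 + 457500(j1670) + 62458000 = -1331992000 + j764025000
Denominator: (j1670)^2 + 2497(j1670) + 994000 = -1794900 + j4169990
|N| = √(1331992000² + 764025000²) ≈ 1.5356e+09, ∠N ≈ 150.16°
|D| = √(1794900² + 4169990²) ≈ 4.5399e+06, ∠D ≈ 113.29°
|H| = 1.5356e+09 / 4.5399e+06 ≈ 338.25
Gain = 20 log₁₀(338.25) ≈ 50.58 dB
∠H = 150.16° − 113.29° = 36.87°

Substitute s = j4610:
Numerator: 500(j4610)^2 + 457500(j4610) + 62458000 = -10563592000 + j2109075000
Denominator: (j4610)^2 + 2497(j4610) + 994000 = -20258100 + j11511170
|N| = √(10563592000² + 2109075000²) ≈ 1.0772e+10, ∠N ≈ 168.71°
|D| = √(20258100² + 11511170²) ≈ 2.33e+07, ∠D ≈ 150.39°
|H| = 1.0772e+10 / 2.33e+07 ≈ 462.32
Gain = 20 log₁₀(462.32) ≈ 53.30 dB
∠H = 168.71° − 150.39° = 18.32°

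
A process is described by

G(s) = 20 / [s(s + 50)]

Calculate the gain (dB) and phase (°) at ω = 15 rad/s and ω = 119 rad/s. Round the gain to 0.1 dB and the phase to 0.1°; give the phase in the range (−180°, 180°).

At s = jω = j15:
pole (s+50): 50 + j15 → |·| = √(50²+15²) = √2725 ≈ 52.202, ∠ = arctan(15/50) ≈ 16.70°
pole at origin: |s| = 15, ∠ = 90.00° (in denominator)
|G| = 20 / 783.03 ≈ 0.025542
Gain = 20 log₁₀(0.025542) ≈ -31.85 dB
∠G = 0.00° − 106.70° = -106.70°

At s = jω = j119:
pole (s+50): 50 + j119 → |·| = √(50²+119²) = √16661 ≈ 129.08, ∠ = arctan(119/50) ≈ 67.21°
pole at origin: |s| = 119, ∠ = 90.00° (in denominator)
|G| = 20 / 15361 ≈ 0.001302
Gain = 20 log₁₀(0.001302) ≈ -57.71 dB
∠G = 0.00° − 157.21° = -157.21°

ω = 15: -31.9 dB, -106.7°; ω = 119: -57.7 dB, -157.2°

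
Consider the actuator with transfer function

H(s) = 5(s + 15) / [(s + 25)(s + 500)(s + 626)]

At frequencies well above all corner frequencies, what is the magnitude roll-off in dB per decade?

Each pole contributes −20 dB/decade at high frequency; each zero contributes +20 dB/decade.
Net: 1 zero(s) − 3 pole(s) → -40 dB/decade.

-40 dB/decade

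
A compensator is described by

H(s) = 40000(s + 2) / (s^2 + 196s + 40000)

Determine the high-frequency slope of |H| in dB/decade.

-20 dB/decade

Each pole contributes −20 dB/decade at high frequency; each zero contributes +20 dB/decade.
Net: 1 zero(s) − 2 pole(s) → -20 dB/decade.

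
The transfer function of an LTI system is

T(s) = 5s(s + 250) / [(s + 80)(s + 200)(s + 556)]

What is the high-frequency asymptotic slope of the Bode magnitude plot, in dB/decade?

Each pole contributes −20 dB/decade at high frequency; each zero contributes +20 dB/decade.
Net: 2 zero(s) − 3 pole(s) → -20 dB/decade.

-20 dB/decade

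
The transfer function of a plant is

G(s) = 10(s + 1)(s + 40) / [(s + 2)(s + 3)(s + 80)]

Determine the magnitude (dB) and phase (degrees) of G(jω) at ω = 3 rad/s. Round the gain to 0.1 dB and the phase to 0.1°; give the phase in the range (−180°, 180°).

At s = jω = j3:
zero (s+1): 1 + j3 → |·| = √(1²+3²) = √10 ≈ 3.1623, ∠ = arctan(3/1) ≈ 71.57°
zero (s+40): 40 + j3 → |·| = √(40²+3²) = √1609 ≈ 40.112, ∠ = arctan(3/40) ≈ 4.29°
pole (s+2): 2 + j3 → |·| = √(2²+3²) = √13 ≈ 3.6056, ∠ = arctan(3/2) ≈ 56.31°
pole (s+3): 3 + j3 → |·| = √(3²+3²) = √18 ≈ 4.2426, ∠ = arctan(3/3) ≈ 45.00°
pole (s+80): 80 + j3 → |·| = √(80²+3²) = √6409 ≈ 80.056, ∠ = arctan(3/80) ≈ 2.15°
|G| = 10 · 126.85 / 1224.6 ≈ 1.0358
Gain = 20 log₁₀(1.0358) ≈ 0.31 dB
∠G = 75.86° − 103.46° = -27.60°

0.3 dB, -27.6°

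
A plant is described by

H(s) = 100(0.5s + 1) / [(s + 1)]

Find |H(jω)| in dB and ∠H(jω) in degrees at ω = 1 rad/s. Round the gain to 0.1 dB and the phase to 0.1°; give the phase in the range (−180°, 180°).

38.0 dB, -18.4°

At ω = 1 rad/s:
zero (1 + j1·0.5) = 1 + j0.5 → |·| ≈ 1.118, ∠ ≈ 26.57°
pole (1 + j1·1) = 1 + j1 → |·| ≈ 1.4142, ∠ ≈ 45.00°
|H| = 100 · 1.118 / (1.4142) ≈ 79.055
Gain = 20 log₁₀(79.055) ≈ 37.96 dB
∠H = (26.57°) − (45.00°) = -18.43°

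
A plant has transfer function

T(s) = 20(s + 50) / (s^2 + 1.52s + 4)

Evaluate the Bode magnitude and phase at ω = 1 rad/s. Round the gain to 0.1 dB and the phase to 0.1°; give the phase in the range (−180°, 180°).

At s = jω = j1:
zero (s+50): 50 + j1 → |·| = √(50²+1²) = √2501 ≈ 50.01, ∠ = arctan(1/50) ≈ 1.15°
quadratic: (j1)² + 1.52·j1 + 4 = 3 + j1.52 → |·| ≈ 3.3631, ∠ ≈ 26.87°
|T| = 20 · 50.01 / 3.3631 ≈ 297.4
Gain = 20 log₁₀(297.4) ≈ 49.47 dB
∠T = 1.15° − 26.87° = -25.72°

49.5 dB, -25.7°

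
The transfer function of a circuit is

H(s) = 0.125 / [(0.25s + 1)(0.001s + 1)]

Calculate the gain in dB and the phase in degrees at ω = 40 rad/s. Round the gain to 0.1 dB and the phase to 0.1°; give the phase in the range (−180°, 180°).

-38.1 dB, -86.6°

At ω = 40 rad/s:
pole (1 + j40·0.25) = 1 + j10 → |·| ≈ 10.05, ∠ ≈ 84.29°
pole (1 + j40·0.001) = 1 + j0.04 → |·| ≈ 1.0008, ∠ ≈ 2.29°
|H| = 0.125 · 1 / (10.05 · 1.0008) ≈ 0.012428
Gain = 20 log₁₀(0.012428) ≈ -38.11 dB
∠H = (0°) − (84.29° + 2.29°) = -86.58°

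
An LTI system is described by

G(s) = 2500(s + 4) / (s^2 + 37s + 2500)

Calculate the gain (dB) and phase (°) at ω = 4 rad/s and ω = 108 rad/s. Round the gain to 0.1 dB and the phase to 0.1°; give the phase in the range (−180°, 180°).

ω = 4: 15.1 dB, 41.6°; ω = 108: 28.6 dB, -68.6°

At s = jω = j4:
zero (s+4): 4 + j4 → |·| = √(4²+4²) = √32 ≈ 5.6569, ∠ = arctan(4/4) ≈ 45.00°
quadratic: (j4)² + 37·j4 + 2500 = 2484 + j148 → |·| ≈ 2488.4, ∠ ≈ 3.41°
|G| = 2500 · 5.6569 / 2488.4 ≈ 5.6833
Gain = 20 log₁₀(5.6833) ≈ 15.09 dB
∠G = 45.00° − 3.41° = 41.59°

At s = jω = j108:
zero (s+4): 4 + j108 → |·| = √(4²+108²) = √11680 ≈ 108.07, ∠ = arctan(108/4) ≈ 87.88°
quadratic: (j108)² + 37·j108 + 2500 = -9164 + j3996 → |·| ≈ 9997.3, ∠ ≈ 156.44°
|G| = 2500 · 108.07 / 9997.3 ≈ 27.025
Gain = 20 log₁₀(27.025) ≈ 28.64 dB
∠G = 87.88° − 156.44° = -68.56°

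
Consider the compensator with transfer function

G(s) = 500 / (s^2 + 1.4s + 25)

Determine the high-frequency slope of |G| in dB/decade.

Each pole contributes −20 dB/decade at high frequency; each zero contributes +20 dB/decade.
Net: 0 zero(s) − 2 pole(s) → -40 dB/decade.

-40 dB/decade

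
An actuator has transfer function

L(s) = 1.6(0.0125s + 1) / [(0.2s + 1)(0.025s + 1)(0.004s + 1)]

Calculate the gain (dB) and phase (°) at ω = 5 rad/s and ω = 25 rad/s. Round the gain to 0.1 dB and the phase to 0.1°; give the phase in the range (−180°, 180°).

ω = 5: 1.0 dB, -49.7°; ω = 25: -11.1 dB, -99.1°

At ω = 5 rad/s:
zero (1 + j5·0.0125) = 1 + j0.0625 → |·| ≈ 1.002, ∠ ≈ 3.58°
pole (1 + j5·0.2) = 1 + j1 → |·| ≈ 1.4142, ∠ ≈ 45.00°
pole (1 + j5·0.025) = 1 + j0.125 → |·| ≈ 1.0078, ∠ ≈ 7.13°
pole (1 + j5·0.004) = 1 + j0.02 → |·| ≈ 1.0002, ∠ ≈ 1.15°
|L| = 1.6 · 1.002 / (1.4142 · 1.0078 · 1.0002) ≈ 1.1246
Gain = 20 log₁₀(1.1246) ≈ 1.02 dB
∠L = (3.58°) − (45.00° + 7.13° + 1.15°) = -49.70°

At ω = 25 rad/s:
zero (1 + j25·0.0125) = 1 + j0.3125 → |·| ≈ 1.0477, ∠ ≈ 17.35°
pole (1 + j25·0.2) = 1 + j5 → |·| ≈ 5.099, ∠ ≈ 78.69°
pole (1 + j25·0.025) = 1 + j0.625 → |·| ≈ 1.1792, ∠ ≈ 32.01°
pole (1 + j25·0.004) = 1 + j0.1 → |·| ≈ 1.005, ∠ ≈ 5.71°
|L| = 1.6 · 1.0477 / (5.099 · 1.1792 · 1.005) ≈ 0.27741
Gain = 20 log₁₀(0.27741) ≈ -11.14 dB
∠L = (17.35°) − (78.69° + 32.01° + 5.71°) = -99.06°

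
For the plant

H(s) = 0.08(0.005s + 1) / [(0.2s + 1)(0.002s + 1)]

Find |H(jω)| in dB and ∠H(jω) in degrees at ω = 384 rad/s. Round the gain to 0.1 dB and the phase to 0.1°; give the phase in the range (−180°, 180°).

At ω = 384 rad/s:
zero (1 + j384·0.005) = 1 + j1.92 → |·| ≈ 2.1648, ∠ ≈ 62.49°
pole (1 + j384·0.2) = 1 + j76.8 → |·| ≈ 76.807, ∠ ≈ 89.25°
pole (1 + j384·0.002) = 1 + j0.768 → |·| ≈ 1.2609, ∠ ≈ 37.52°
|H| = 0.08 · 2.1648 / (76.807 · 1.2609) ≈ 0.0017882
Gain = 20 log₁₀(0.0017882) ≈ -54.95 dB
∠H = (62.49°) − (89.25° + 37.52°) = -64.28°

-55.0 dB, -64.3°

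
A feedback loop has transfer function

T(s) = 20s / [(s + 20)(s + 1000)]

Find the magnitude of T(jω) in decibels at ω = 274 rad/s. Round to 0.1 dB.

-34.3 dB

At s = jω = j274:
zero at origin: s = j274 → |·| = 274, ∠ = 90.00°
pole (s+20): 20 + j274 → |·| = √(20²+274²) = √75476 ≈ 274.73, ∠ = arctan(274/20) ≈ 85.83°
pole (s+1000): 1000 + j274 → |·| = √(1000²+274²) = √1075076 ≈ 1036.9, ∠ = arctan(274/1000) ≈ 15.32°
|T| = 20 · 274 / 2.8487e+05 ≈ 0.019237
Gain = 20 log₁₀(0.019237) ≈ -34.32 dB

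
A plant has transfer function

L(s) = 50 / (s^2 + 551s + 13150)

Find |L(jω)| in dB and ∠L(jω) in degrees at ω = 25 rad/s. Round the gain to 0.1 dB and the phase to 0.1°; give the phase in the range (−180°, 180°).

Substitute s = j25:
Numerator: 50 = 50 + j0
Denominator: (j25)^2 + 551(j25) + 13150 = 12525 + j13775
|N| = √(50² + 0²) ≈ 50, ∠N ≈ 0.00°
|D| = √(12525² + 13775²) ≈ 18618, ∠D ≈ 47.72°
|L| = 50 / 18618 ≈ 0.0026856
Gain = 20 log₁₀(0.0026856) ≈ -51.42 dB
∠L = 0.00° − 47.72° = -47.72°

-51.4 dB, -47.7°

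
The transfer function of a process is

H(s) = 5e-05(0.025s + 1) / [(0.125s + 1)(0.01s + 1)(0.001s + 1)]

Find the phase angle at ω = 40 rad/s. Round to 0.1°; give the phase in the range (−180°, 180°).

-57.8°

At ω = 40 rad/s:
zero (1 + j40·0.025) = 1 + j1 → |·| ≈ 1.4142, ∠ ≈ 45.00°
pole (1 + j40·0.125) = 1 + j5 → |·| ≈ 5.099, ∠ ≈ 78.69°
pole (1 + j40·0.01) = 1 + j0.4 → |·| ≈ 1.077, ∠ ≈ 21.80°
pole (1 + j40·0.001) = 1 + j0.04 → |·| ≈ 1.0008, ∠ ≈ 2.29°
∠H = (45.00°) − (78.69° + 21.80° + 2.29°) = -57.78°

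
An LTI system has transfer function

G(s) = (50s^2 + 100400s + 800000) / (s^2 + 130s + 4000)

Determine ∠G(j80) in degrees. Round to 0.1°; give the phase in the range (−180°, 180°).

Substitute s = j80:
Numerator: 50(j80)^2 + 100400(j80) + 800000 = 480000 + j8032000
Denominator: (j80)^2 + 130(j80) + 4000 = -2400 + j10400
|N| = √(480000² + 8032000²) ≈ 8.0463e+06, ∠N ≈ 86.58°
|D| = √(2400² + 10400²) ≈ 10673, ∠D ≈ 102.99°
∠G = 86.58° − 102.99° = -16.41°

-16.4°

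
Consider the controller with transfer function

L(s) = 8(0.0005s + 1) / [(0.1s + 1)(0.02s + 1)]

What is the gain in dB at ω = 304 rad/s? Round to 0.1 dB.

At ω = 304 rad/s:
zero (1 + j304·0.0005) = 1 + j0.152 → |·| ≈ 1.0115, ∠ ≈ 8.64°
pole (1 + j304·0.1) = 1 + j30.4 → |·| ≈ 30.416, ∠ ≈ 88.12°
pole (1 + j304·0.02) = 1 + j6.08 → |·| ≈ 6.1617, ∠ ≈ 80.66°
|L| = 8 · 1.0115 / (30.416 · 6.1617) ≈ 0.043177
Gain = 20 log₁₀(0.043177) ≈ -27.29 dB

-27.3 dB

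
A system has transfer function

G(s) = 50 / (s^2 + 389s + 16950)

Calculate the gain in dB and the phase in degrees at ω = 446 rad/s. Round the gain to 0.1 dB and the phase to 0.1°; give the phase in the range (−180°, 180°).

Substitute s = j446:
Numerator: 50 = 50 + j0
Denominator: (j446)^2 + 389(j446) + 16950 = -181966 + j173494
|N| = √(50² + 0²) ≈ 50, ∠N ≈ 0.00°
|D| = √(181966² + 173494²) ≈ 2.5142e+05, ∠D ≈ 136.37°
|G| = 50 / 2.5142e+05 ≈ 0.00019887
Gain = 20 log₁₀(0.00019887) ≈ -74.03 dB
∠G = 0.00° − 136.37° = -136.37°

-74.0 dB, -136.4°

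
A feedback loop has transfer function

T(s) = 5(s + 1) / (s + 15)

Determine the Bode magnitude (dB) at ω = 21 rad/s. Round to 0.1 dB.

12.2 dB

At s = jω = j21:
zero (s+1): 1 + j21 → |·| = √(1²+21²) = √442 ≈ 21.024, ∠ = arctan(21/1) ≈ 87.27°
pole (s+15): 15 + j21 → |·| = √(15²+21²) = √666 ≈ 25.807, ∠ = arctan(21/15) ≈ 54.46°
|T| = 5 · 21.024 / 25.807 ≈ 4.0733
Gain = 20 log₁₀(4.0733) ≈ 12.20 dB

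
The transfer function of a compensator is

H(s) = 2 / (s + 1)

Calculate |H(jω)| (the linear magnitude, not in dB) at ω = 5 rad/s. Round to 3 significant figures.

Substitute s = j5:
Numerator: 2 = 2 + j0
Denominator: (j5) + 1 = 1 + j5
|N| = √(2² + 0²) ≈ 2, ∠N ≈ 0.00°
|D| = √(1² + 5²) ≈ 5.099, ∠D ≈ 78.69°
|H| = 2 / 5.099 ≈ 0.39223

0.392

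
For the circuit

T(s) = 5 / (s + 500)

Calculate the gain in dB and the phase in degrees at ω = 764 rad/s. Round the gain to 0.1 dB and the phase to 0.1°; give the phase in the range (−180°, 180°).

At s = jω = j764:
pole (s+500): 500 + j764 → |·| = √(500²+764²) = √833696 ≈ 913.07, ∠ = arctan(764/500) ≈ 56.80°
|T| = 5 / 913.07 ≈ 0.005476
Gain = 20 log₁₀(0.005476) ≈ -45.23 dB
∠T = 0.00° − 56.80° = -56.80°

-45.2 dB, -56.8°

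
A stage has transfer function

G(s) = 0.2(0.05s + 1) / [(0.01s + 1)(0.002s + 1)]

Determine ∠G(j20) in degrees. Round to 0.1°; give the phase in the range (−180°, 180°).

At ω = 20 rad/s:
zero (1 + j20·0.05) = 1 + j1 → |·| ≈ 1.4142, ∠ ≈ 45.00°
pole (1 + j20·0.01) = 1 + j0.2 → |·| ≈ 1.0198, ∠ ≈ 11.31°
pole (1 + j20·0.002) = 1 + j0.04 → |·| ≈ 1.0008, ∠ ≈ 2.29°
∠G = (45.00°) − (11.31° + 2.29°) = 31.40°

31.4°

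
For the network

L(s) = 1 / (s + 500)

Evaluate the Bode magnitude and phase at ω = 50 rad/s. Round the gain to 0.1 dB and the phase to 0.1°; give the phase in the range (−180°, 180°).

-54.0 dB, -5.7°

At s = jω = j50:
pole (s+500): 500 + j50 → |·| = √(500²+50²) = √252500 ≈ 502.49, ∠ = arctan(50/500) ≈ 5.71°
|L| = 1 / 502.49 ≈ 0.0019901
Gain = 20 log₁₀(0.0019901) ≈ -54.02 dB
∠L = 0.00° − 5.71° = -5.71°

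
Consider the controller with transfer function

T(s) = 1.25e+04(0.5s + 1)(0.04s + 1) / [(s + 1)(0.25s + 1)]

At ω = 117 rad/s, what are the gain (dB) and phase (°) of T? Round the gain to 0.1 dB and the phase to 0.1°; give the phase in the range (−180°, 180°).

60.2 dB, -10.6°

At ω = 117 rad/s:
zero (1 + j117·0.5) = 1 + j58.5 → |·| ≈ 58.509, ∠ ≈ 89.02°
zero (1 + j117·0.04) = 1 + j4.68 → |·| ≈ 4.7856, ∠ ≈ 77.94°
pole (1 + j117·1) = 1 + j117 → |·| ≈ 117, ∠ ≈ 89.51°
pole (1 + j117·0.25) = 1 + j29.25 → |·| ≈ 29.267, ∠ ≈ 88.04°
|T| = 1.25e+04 · 58.509 · 4.7856 / (117 · 29.267) ≈ 1022.1
Gain = 20 log₁₀(1022.1) ≈ 60.19 dB
∠T = (89.02° + 77.94°) − (89.51° + 88.04°) = -10.59°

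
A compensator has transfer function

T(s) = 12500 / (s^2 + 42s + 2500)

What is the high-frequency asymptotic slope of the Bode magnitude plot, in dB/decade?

Each pole contributes −20 dB/decade at high frequency; each zero contributes +20 dB/decade.
Net: 0 zero(s) − 2 pole(s) → -40 dB/decade.

-40 dB/decade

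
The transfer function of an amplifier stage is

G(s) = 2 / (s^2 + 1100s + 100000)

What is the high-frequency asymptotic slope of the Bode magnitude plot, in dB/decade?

Each pole contributes −20 dB/decade at high frequency; each zero contributes +20 dB/decade.
Net: 0 zero(s) − 2 pole(s) → -40 dB/decade.

-40 dB/decade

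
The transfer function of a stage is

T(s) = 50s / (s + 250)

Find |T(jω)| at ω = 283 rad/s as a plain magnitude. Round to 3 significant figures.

At s = jω = j283:
zero at origin: s = j283 → |·| = 283, ∠ = 90.00°
pole (s+250): 250 + j283 → |·| = √(250²+283²) = √142589 ≈ 377.61, ∠ = arctan(283/250) ≈ 48.54°
|T| = 50 · 283 / 377.61 ≈ 37.473

37.5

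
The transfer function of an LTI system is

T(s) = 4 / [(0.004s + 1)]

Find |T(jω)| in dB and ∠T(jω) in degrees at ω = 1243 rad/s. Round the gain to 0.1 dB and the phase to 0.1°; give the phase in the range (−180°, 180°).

-2.1 dB, -78.6°

At ω = 1243 rad/s:
pole (1 + j1243·0.004) = 1 + j4.972 → |·| ≈ 5.0716, ∠ ≈ 78.63°
|T| = 4 · 1 / (5.0716) ≈ 0.78871
Gain = 20 log₁₀(0.78871) ≈ -2.06 dB
∠T = (0°) − (78.63°) = -78.63°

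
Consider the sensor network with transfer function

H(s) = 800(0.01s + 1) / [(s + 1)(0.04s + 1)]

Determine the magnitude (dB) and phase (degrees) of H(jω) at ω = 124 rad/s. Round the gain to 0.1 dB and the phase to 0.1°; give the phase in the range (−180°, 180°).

6.2 dB, -117.0°

At ω = 124 rad/s:
zero (1 + j124·0.01) = 1 + j1.24 → |·| ≈ 1.593, ∠ ≈ 51.12°
pole (1 + j124·1) = 1 + j124 → |·| ≈ 124, ∠ ≈ 89.54°
pole (1 + j124·0.04) = 1 + j4.96 → |·| ≈ 5.0598, ∠ ≈ 78.60°
|H| = 800 · 1.593 / (124 · 5.0598) ≈ 2.0312
Gain = 20 log₁₀(2.0312) ≈ 6.16 dB
∠H = (51.12°) − (89.54° + 78.60°) = -117.02°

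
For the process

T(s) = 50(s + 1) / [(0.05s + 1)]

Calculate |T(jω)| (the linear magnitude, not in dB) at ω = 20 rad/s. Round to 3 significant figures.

708

At ω = 20 rad/s:
zero (1 + j20·1) = 1 + j20 → |·| ≈ 20.025, ∠ ≈ 87.14°
pole (1 + j20·0.05) = 1 + j1 → |·| ≈ 1.4142, ∠ ≈ 45.00°
|T| = 50 · 20.025 / (1.4142) ≈ 708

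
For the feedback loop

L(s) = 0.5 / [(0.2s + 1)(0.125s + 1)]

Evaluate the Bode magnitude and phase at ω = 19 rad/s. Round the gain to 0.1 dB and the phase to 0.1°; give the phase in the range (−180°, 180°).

At ω = 19 rad/s:
pole (1 + j19·0.2) = 1 + j3.8 → |·| ≈ 3.9294, ∠ ≈ 75.26°
pole (1 + j19·0.125) = 1 + j2.375 → |·| ≈ 2.5769, ∠ ≈ 67.17°
|L| = 0.5 · 1 / (3.9294 · 2.5769) ≈ 0.049379
Gain = 20 log₁₀(0.049379) ≈ -26.13 dB
∠L = (0°) − (75.26° + 67.17°) = -142.43°

-26.1 dB, -142.4°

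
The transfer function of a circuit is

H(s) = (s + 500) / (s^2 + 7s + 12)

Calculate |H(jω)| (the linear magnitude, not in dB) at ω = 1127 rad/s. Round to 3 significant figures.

0.000971

Substitute s = j1127:
Numerator: (j1127) + 500 = 500 + j1127
Denominator: (j1127)^2 + 7(j1127) + 12 = -1270117 + j7889
|N| = √(500² + 1127²) ≈ 1232.9, ∠N ≈ 66.08°
|D| = √(1270117² + 7889²) ≈ 1.2701e+06, ∠D ≈ 179.64°
|H| = 1232.9 / 1.2701e+06 ≈ 0.00097071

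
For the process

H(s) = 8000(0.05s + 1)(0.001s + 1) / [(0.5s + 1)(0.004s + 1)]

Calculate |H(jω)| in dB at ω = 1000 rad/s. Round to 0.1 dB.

At ω = 1000 rad/s:
zero (1 + j1000·0.05) = 1 + j50 → |·| ≈ 50.01, ∠ ≈ 88.85°
zero (1 + j1000·0.001) = 1 + j1 → |·| ≈ 1.4142, ∠ ≈ 45.00°
pole (1 + j1000·0.5) = 1 + j500 → |·| ≈ 500, ∠ ≈ 89.89°
pole (1 + j1000·0.004) = 1 + j4 → |·| ≈ 4.1231, ∠ ≈ 75.96°
|H| = 8000 · 50.01 · 1.4142 / (500 · 4.1231) ≈ 274.45
Gain = 20 log₁₀(274.45) ≈ 48.77 dB

48.8 dB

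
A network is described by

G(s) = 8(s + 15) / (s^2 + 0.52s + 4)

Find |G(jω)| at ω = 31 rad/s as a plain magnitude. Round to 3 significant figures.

0.288

At s = jω = j31:
zero (s+15): 15 + j31 → |·| = √(15²+31²) = √1186 ≈ 34.438, ∠ = arctan(31/15) ≈ 64.18°
quadratic: (j31)² + 0.52·j31 + 4 = -957 + j16.12 → |·| ≈ 957.14, ∠ ≈ 179.03°
|G| = 8 · 34.438 / 957.14 ≈ 0.28784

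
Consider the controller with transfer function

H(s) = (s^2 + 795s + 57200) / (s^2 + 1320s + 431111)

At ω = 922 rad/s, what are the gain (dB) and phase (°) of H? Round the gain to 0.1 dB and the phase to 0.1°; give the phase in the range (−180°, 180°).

-1.5 dB, 28.3°

Substitute s = j922:
Numerator: (j922)^2 + 795(j922) + 57200 = -792884 + j732990
Denominator: (j922)^2 + 1320(j922) + 431111 = -418973 + j1217040
|N| = √(792884² + 732990²) ≈ 1.0798e+06, ∠N ≈ 137.25°
|D| = √(418973² + 1217040²) ≈ 1.2871e+06, ∠D ≈ 109.00°
|H| = 1.0798e+06 / 1.2871e+06 ≈ 0.83894
Gain = 20 log₁₀(0.83894) ≈ -1.53 dB
∠H = 137.25° − 109.00° = 28.25°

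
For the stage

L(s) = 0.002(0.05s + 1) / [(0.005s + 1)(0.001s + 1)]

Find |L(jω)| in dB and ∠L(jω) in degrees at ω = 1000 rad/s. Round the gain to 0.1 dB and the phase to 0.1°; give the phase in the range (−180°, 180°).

-37.2 dB, -34.8°

At ω = 1000 rad/s:
zero (1 + j1000·0.05) = 1 + j50 → |·| ≈ 50.01, ∠ ≈ 88.85°
pole (1 + j1000·0.005) = 1 + j5 → |·| ≈ 5.099, ∠ ≈ 78.69°
pole (1 + j1000·0.001) = 1 + j1 → |·| ≈ 1.4142, ∠ ≈ 45.00°
|L| = 0.002 · 50.01 / (5.099 · 1.4142) ≈ 0.01387
Gain = 20 log₁₀(0.01387) ≈ -37.16 dB
∠L = (88.85°) − (78.69° + 45.00°) = -34.84°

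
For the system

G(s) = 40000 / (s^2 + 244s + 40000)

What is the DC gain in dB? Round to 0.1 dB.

0.0 dB

G(0) = 40000 / 40000 = 1
20 log₁₀(1) ≈ 0.00 dB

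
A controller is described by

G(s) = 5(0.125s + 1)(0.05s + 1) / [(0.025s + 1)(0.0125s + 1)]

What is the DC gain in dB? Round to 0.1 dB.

14.0 dB

G(0) = 5 · 1 / 1 = 5
20 log₁₀(5) ≈ 13.98 dB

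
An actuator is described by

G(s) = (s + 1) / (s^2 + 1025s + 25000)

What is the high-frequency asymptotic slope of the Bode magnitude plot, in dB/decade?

-20 dB/decade

Each pole contributes −20 dB/decade at high frequency; each zero contributes +20 dB/decade.
Net: 1 zero(s) − 2 pole(s) → -20 dB/decade.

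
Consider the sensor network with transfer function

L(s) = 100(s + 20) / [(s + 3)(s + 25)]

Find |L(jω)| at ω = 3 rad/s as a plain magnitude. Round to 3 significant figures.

18.9

At s = jω = j3:
zero (s+20): 20 + j3 → |·| = √(20²+3²) = √409 ≈ 20.224, ∠ = arctan(3/20) ≈ 8.53°
pole (s+3): 3 + j3 → |·| = √(3²+3²) = √18 ≈ 4.2426, ∠ = arctan(3/3) ≈ 45.00°
pole (s+25): 25 + j3 → |·| = √(25²+3²) = √634 ≈ 25.179, ∠ = arctan(3/25) ≈ 6.84°
|L| = 100 · 20.224 / 106.82 ≈ 18.933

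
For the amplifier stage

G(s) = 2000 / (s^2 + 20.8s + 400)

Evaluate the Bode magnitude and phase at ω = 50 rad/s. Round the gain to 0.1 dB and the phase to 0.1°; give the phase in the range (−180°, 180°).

-1.4 dB, -153.7°

At s = jω = j50:
quadratic: (j50)² + 20.8·j50 + 400 = -2100 + j1040 → |·| ≈ 2343.4, ∠ ≈ 153.65°
|G| = 2000 / 2343.4 ≈ 0.85346
Gain = 20 log₁₀(0.85346) ≈ -1.38 dB
∠G = 0.00° − 153.65° = -153.65°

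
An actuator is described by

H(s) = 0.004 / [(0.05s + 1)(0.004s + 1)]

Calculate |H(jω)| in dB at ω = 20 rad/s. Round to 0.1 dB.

At ω = 20 rad/s:
pole (1 + j20·0.05) = 1 + j1 → |·| ≈ 1.4142, ∠ ≈ 45.00°
pole (1 + j20·0.004) = 1 + j0.08 → |·| ≈ 1.0032, ∠ ≈ 4.57°
|H| = 0.004 · 1 / (1.4142 · 1.0032) ≈ 0.0028194
Gain = 20 log₁₀(0.0028194) ≈ -51.00 dB

-51.0 dB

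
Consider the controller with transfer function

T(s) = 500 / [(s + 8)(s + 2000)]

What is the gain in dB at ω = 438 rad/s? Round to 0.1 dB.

-65.1 dB

At s = jω = j438:
pole (s+8): 8 + j438 → |·| = √(8²+438²) = √191908 ≈ 438.07, ∠ = arctan(438/8) ≈ 88.95°
pole (s+2000): 2000 + j438 → |·| = √(2000²+438²) = √4191844 ≈ 2047.4, ∠ = arctan(438/2000) ≈ 12.35°
|T| = 500 / 8.969e+05 ≈ 0.00055748
Gain = 20 log₁₀(0.00055748) ≈ -65.08 dB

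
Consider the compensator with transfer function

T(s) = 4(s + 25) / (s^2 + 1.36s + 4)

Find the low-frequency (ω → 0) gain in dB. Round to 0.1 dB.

T(0) = 4·25 / 4 = 25
20 log₁₀(25) ≈ 27.96 dB

28.0 dB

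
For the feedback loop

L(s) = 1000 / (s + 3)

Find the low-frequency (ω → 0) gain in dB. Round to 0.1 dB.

50.5 dB

L(0) = 1000 / (3) ≈ 333.33
20 log₁₀(333.33) ≈ 50.46 dB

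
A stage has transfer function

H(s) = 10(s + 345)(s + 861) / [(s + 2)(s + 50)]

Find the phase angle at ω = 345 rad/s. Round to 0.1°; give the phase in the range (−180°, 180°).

-104.6°

At s = jω = j345:
zero (s+345): 345 + j345 → |·| = √(345²+345²) = √238050 ≈ 487.9, ∠ = arctan(345/345) ≈ 45.00°
zero (s+861): 861 + j345 → |·| = √(861²+345²) = √860346 ≈ 927.55, ∠ = arctan(345/861) ≈ 21.84°
pole (s+2): 2 + j345 → |·| = √(2²+345²) = √119029 ≈ 345.01, ∠ = arctan(345/2) ≈ 89.67°
pole (s+50): 50 + j345 → |·| = √(50²+345²) = √121525 ≈ 348.6, ∠ = arctan(345/50) ≈ 81.75°
∠H = 66.84° − 171.42° = -104.58°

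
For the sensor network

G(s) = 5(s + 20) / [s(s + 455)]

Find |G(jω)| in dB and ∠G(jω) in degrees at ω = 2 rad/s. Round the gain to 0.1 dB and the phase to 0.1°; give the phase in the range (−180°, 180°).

-19.1 dB, -84.5°

At s = jω = j2:
zero (s+20): 20 + j2 → |·| = √(20²+2²) = √404 ≈ 20.1, ∠ = arctan(2/20) ≈ 5.71°
pole (s+455): 455 + j2 → |·| = √(455²+2²) = √207029 ≈ 455, ∠ = arctan(2/455) ≈ 0.25°
pole at origin: |s| = 2, ∠ = 90.00° (in denominator)
|G| = 5 · 20.1 / 910 ≈ 0.11044
Gain = 20 log₁₀(0.11044) ≈ -19.14 dB
∠G = 5.71° − 90.25° = -84.54°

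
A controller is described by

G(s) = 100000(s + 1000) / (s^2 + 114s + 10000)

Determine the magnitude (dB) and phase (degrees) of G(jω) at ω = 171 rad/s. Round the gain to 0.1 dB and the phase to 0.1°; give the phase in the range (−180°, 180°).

At s = jω = j171:
zero (s+1000): 1000 + j171 → |·| = √(1000²+171²) = √1029241 ≈ 1014.5, ∠ = arctan(171/1000) ≈ 9.70°
quadratic: (j171)² + 114·j171 + 10000 = -19241 + j19494 → |·| ≈ 27390, ∠ ≈ 134.63°
|G| = 100000 · 1014.5 / 27390 ≈ 3703.9
Gain = 20 log₁₀(3703.9) ≈ 71.37 dB
∠G = 9.70° − 134.63° = -124.93°

71.4 dB, -124.9°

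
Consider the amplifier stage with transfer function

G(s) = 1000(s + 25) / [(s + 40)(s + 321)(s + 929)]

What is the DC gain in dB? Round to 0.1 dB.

-53.6 dB

G(0) = 1000·25 / (40·321·929) ≈ 0.0020958
20 log₁₀(0.0020958) ≈ -53.57 dB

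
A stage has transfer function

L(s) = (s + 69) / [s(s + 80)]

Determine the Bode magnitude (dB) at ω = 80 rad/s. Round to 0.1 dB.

-38.7 dB

At s = jω = j80:
zero (s+69): 69 + j80 → |·| = √(69²+80²) = √11161 ≈ 105.65, ∠ = arctan(80/69) ≈ 49.22°
pole (s+80): 80 + j80 → |·| = √(80²+80²) = √12800 ≈ 113.14, ∠ = arctan(80/80) ≈ 45.00°
pole at origin: |s| = 80, ∠ = 90.00° (in denominator)
|L| = 1 · 105.65 / 9051.2 ≈ 0.011672
Gain = 20 log₁₀(0.011672) ≈ -38.66 dB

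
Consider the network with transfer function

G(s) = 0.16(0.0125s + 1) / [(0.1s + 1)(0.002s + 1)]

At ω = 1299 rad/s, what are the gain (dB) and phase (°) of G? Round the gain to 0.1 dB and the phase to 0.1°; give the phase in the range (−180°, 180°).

-42.9 dB, -72.0°

At ω = 1299 rad/s:
zero (1 + j1299·0.0125) = 1 + j16.2375 → |·| ≈ 16.268, ∠ ≈ 86.48°
pole (1 + j1299·0.1) = 1 + j129.9 → |·| ≈ 129.9, ∠ ≈ 89.56°
pole (1 + j1299·0.002) = 1 + j2.598 → |·| ≈ 2.7838, ∠ ≈ 68.95°
|G| = 0.16 · 16.268 / (129.9 · 2.7838) ≈ 0.0071979
Gain = 20 log₁₀(0.0071979) ≈ -42.86 dB
∠G = (86.48°) − (89.56° + 68.95°) = -72.03°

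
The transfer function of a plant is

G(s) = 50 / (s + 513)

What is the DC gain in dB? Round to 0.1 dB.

-20.2 dB

G(0) = 50 / (513) ≈ 0.097466
20 log₁₀(0.097466) ≈ -20.22 dB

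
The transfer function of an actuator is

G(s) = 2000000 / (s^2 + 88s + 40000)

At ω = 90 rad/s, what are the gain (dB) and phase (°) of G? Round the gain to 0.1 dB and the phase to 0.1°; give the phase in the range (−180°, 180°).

At s = jω = j90:
quadratic: (j90)² + 88·j90 + 40000 = 31900 + j7920 → |·| ≈ 32868, ∠ ≈ 13.94°
|G| = 2000000 / 32868 ≈ 60.849
Gain = 20 log₁₀(60.849) ≈ 35.69 dB
∠G = 0.00° − 13.94° = -13.94°

35.7 dB, -13.9°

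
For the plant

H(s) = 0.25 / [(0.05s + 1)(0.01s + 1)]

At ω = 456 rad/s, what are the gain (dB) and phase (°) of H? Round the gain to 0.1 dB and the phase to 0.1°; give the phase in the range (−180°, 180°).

At ω = 456 rad/s:
pole (1 + j456·0.05) = 1 + j22.8 → |·| ≈ 22.822, ∠ ≈ 87.49°
pole (1 + j456·0.01) = 1 + j4.56 → |·| ≈ 4.6684, ∠ ≈ 77.63°
|H| = 0.25 · 1 / (22.822 · 4.6684) ≈ 0.0023465
Gain = 20 log₁₀(0.0023465) ≈ -52.59 dB
∠H = (0°) − (87.49° + 77.63°) = -165.12°

-52.6 dB, -165.1°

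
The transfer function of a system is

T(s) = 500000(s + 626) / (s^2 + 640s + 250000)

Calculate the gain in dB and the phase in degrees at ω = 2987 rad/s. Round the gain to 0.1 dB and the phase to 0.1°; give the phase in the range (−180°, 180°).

At s = jω = j2987:
zero (s+626): 626 + j2987 → |·| = √(626²+2987²) = √9314045 ≈ 3051.9, ∠ = arctan(2987/626) ≈ 78.16°
quadratic: (j2987)² + 640·j2987 + 250000 = -8672169 + j1911680 → |·| ≈ 8.8804e+06, ∠ ≈ 167.57°
|T| = 500000 · 3051.9 / 8.8804e+06 ≈ 171.83
Gain = 20 log₁₀(171.83) ≈ 44.70 dB
∠T = 78.16° − 167.57° = -89.41°

44.7 dB, -89.4°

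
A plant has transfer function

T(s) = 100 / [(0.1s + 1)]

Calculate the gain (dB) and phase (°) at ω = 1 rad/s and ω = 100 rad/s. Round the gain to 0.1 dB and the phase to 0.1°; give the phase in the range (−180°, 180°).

At ω = 1 rad/s:
pole (1 + j1·0.1) = 1 + j0.1 → |·| ≈ 1.005, ∠ ≈ 5.71°
|T| = 100 · 1 / (1.005) ≈ 99.502
Gain = 20 log₁₀(99.502) ≈ 39.96 dB
∠T = (0°) − (5.71°) = -5.71°

At ω = 100 rad/s:
pole (1 + j100·0.1) = 1 + j10 → |·| ≈ 10.05, ∠ ≈ 84.29°
|T| = 100 · 1 / (10.05) ≈ 9.9502
Gain = 20 log₁₀(9.9502) ≈ 19.96 dB
∠T = (0°) − (84.29°) = -84.29°

ω = 1: 40.0 dB, -5.7°; ω = 100: 20.0 dB, -84.3°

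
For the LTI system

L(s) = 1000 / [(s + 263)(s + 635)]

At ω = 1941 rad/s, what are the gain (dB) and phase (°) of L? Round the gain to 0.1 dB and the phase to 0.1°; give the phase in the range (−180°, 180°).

At s = jω = j1941:
pole (s+263): 263 + j1941 → |·| = √(263²+1941²) = √3836650 ≈ 1958.7, ∠ = arctan(1941/263) ≈ 82.28°
pole (s+635): 635 + j1941 → |·| = √(635²+1941²) = √4170706 ≈ 2042.2, ∠ = arctan(1941/635) ≈ 71.88°
|L| = 1000 / 4.0001e+06 ≈ 0.00024999
Gain = 20 log₁₀(0.00024999) ≈ -72.04 dB
∠L = 0.00° − 154.16° = -154.16°

-72.0 dB, -154.2°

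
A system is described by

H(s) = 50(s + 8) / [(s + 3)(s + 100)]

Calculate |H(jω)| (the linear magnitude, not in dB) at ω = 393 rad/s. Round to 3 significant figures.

At s = jω = j393:
zero (s+8): 8 + j393 → |·| = √(8²+393²) = √154513 ≈ 393.08, ∠ = arctan(393/8) ≈ 88.83°
pole (s+3): 3 + j393 → |·| = √(3²+393²) = √154458 ≈ 393.01, ∠ = arctan(393/3) ≈ 89.56°
pole (s+100): 100 + j393 → |·| = √(100²+393²) = √164449 ≈ 405.52, ∠ = arctan(393/100) ≈ 75.72°
|H| = 50 · 393.08 / 1.5937e+05 ≈ 0.12332

0.123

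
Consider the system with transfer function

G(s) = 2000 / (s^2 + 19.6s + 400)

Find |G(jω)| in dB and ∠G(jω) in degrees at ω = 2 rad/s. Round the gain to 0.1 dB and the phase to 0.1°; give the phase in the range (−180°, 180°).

14.0 dB, -5.7°

At s = jω = j2:
quadratic: (j2)² + 19.6·j2 + 400 = 396 + j39.2 → |·| ≈ 397.94, ∠ ≈ 5.65°
|G| = 2000 / 397.94 ≈ 5.0259
Gain = 20 log₁₀(5.0259) ≈ 14.02 dB
∠G = 0.00° − 5.65° = -5.65°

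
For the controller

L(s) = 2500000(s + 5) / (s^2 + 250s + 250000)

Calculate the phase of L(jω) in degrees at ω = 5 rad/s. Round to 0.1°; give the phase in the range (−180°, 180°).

At s = jω = j5:
zero (s+5): 5 + j5 → |·| = √(5²+5²) = √50 ≈ 7.0711, ∠ = arctan(5/5) ≈ 45.00°
quadratic: (j5)² + 250·j5 + 250000 = 249975 + j1250 → |·| ≈ 2.4998e+05, ∠ ≈ 0.29°
∠L = 45.00° − 0.29° = 44.71°

44.7°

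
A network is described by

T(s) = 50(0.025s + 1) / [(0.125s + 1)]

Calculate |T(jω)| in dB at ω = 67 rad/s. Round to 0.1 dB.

At ω = 67 rad/s:
zero (1 + j67·0.025) = 1 + j1.675 → |·| ≈ 1.9508, ∠ ≈ 59.16°
pole (1 + j67·0.125) = 1 + j8.375 → |·| ≈ 8.4345, ∠ ≈ 83.19°
|T| = 50 · 1.9508 / (8.4345) ≈ 11.564
Gain = 20 log₁₀(11.564) ≈ 21.26 dB

21.3 dB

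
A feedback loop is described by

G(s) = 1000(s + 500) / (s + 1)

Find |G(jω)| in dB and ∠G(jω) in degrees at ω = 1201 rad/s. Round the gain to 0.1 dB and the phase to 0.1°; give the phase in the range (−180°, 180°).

60.7 dB, -22.6°

At s = jω = j1201:
zero (s+500): 500 + j1201 → |·| = √(500²+1201²) = √1692401 ≈ 1300.9, ∠ = arctan(1201/500) ≈ 67.40°
pole (s+1): 1 + j1201 → |·| = √(1²+1201²) = √1442402 ≈ 1201, ∠ = arctan(1201/1) ≈ 89.95°
|G| = 1000 · 1300.9 / 1201 ≈ 1083.2
Gain = 20 log₁₀(1083.2) ≈ 60.69 dB
∠G = 67.40° − 89.95° = -22.55°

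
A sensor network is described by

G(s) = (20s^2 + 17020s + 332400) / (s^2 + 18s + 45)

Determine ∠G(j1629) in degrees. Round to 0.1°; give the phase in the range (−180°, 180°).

-27.1°

Substitute s = j1629:
Numerator: 20(j1629)^2 + 17020(j1629) + 332400 = -52740420 + j27725580
Denominator: (j1629)^2 + 18(j1629) + 45 = -2653596 + j29322
|N| = √(52740420² + 27725580²) ≈ 5.9584e+07, ∠N ≈ 152.27°
|D| = √(2653596² + 29322²) ≈ 2.6538e+06, ∠D ≈ 179.37°
∠G = 152.27° − 179.37° = -27.10°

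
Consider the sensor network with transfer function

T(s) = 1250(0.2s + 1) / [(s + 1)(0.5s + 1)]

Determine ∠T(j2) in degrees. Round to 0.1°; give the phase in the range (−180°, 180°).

At ω = 2 rad/s:
zero (1 + j2·0.2) = 1 + j0.4 → |·| ≈ 1.077, ∠ ≈ 21.80°
pole (1 + j2·1) = 1 + j2 → |·| ≈ 2.2361, ∠ ≈ 63.43°
pole (1 + j2·0.5) = 1 + j1 → |·| ≈ 1.4142, ∠ ≈ 45.00°
∠T = (21.80°) − (63.43° + 45.00°) = -86.63°

-86.6°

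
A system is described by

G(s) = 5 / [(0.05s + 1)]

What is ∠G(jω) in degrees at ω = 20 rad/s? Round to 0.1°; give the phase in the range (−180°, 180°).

At ω = 20 rad/s:
pole (1 + j20·0.05) = 1 + j1 → |·| ≈ 1.4142, ∠ ≈ 45.00°
∠G = (0°) − (45.00°) = -45.00°

-45.0°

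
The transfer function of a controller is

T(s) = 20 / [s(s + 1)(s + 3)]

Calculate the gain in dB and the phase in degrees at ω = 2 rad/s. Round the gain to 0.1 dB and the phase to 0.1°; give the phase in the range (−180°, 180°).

1.9 dB, 172.9°

At s = jω = j2:
pole (s+1): 1 + j2 → |·| = √(1²+2²) = √5 ≈ 2.2361, ∠ = arctan(2/1) ≈ 63.43°
pole (s+3): 3 + j2 → |·| = √(3²+2²) = √13 ≈ 3.6056, ∠ = arctan(2/3) ≈ 33.69°
pole at origin: |s| = 2, ∠ = 90.00° (in denominator)
|T| = 20 / 16.125 ≈ 1.2403
Gain = 20 log₁₀(1.2403) ≈ 1.87 dB
∠T = 0.00° − 187.12° = -187.12° ≡ 172.88° (principal value)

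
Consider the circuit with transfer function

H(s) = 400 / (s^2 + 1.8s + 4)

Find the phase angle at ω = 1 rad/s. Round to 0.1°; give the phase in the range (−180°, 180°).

-31.0°

At s = jω = j1:
quadratic: (j1)² + 1.8·j1 + 4 = 3 + j1.8 → |·| ≈ 3.4986, ∠ ≈ 30.96°
∠H = 0.00° − 30.96° = -30.96°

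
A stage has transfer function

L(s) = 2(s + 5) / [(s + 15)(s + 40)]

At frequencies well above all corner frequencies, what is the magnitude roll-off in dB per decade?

Each pole contributes −20 dB/decade at high frequency; each zero contributes +20 dB/decade.
Net: 1 zero(s) − 2 pole(s) → -20 dB/decade.

-20 dB/decade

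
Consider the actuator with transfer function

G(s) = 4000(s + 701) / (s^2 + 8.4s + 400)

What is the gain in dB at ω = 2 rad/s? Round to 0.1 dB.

At s = jω = j2:
zero (s+701): 701 + j2 → |·| = √(701²+2²) = √491405 ≈ 701, ∠ = arctan(2/701) ≈ 0.16°
quadratic: (j2)² + 8.4·j2 + 400 = 396 + j16.8 → |·| ≈ 396.36, ∠ ≈ 2.43°
|G| = 4000 · 701 / 396.36 ≈ 7074.4
Gain = 20 log₁₀(7074.4) ≈ 76.99 dB

77.0 dB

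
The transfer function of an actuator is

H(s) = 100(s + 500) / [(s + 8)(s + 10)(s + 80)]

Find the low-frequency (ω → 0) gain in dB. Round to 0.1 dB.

17.9 dB

H(0) = 100·500 / (8·10·80) = 7.8125
20 log₁₀(7.8125) ≈ 17.86 dB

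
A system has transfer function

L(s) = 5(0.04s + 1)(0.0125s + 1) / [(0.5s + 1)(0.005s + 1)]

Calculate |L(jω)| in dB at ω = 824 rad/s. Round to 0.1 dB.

-0.2 dB

At ω = 824 rad/s:
zero (1 + j824·0.04) = 1 + j32.96 → |·| ≈ 32.975, ∠ ≈ 88.26°
zero (1 + j824·0.0125) = 1 + j10.3 → |·| ≈ 10.348, ∠ ≈ 84.45°
pole (1 + j824·0.5) = 1 + j412 → |·| ≈ 412, ∠ ≈ 89.86°
pole (1 + j824·0.005) = 1 + j4.12 → |·| ≈ 4.2396, ∠ ≈ 76.36°
|L| = 5 · 32.975 · 10.348 / (412 · 4.2396) ≈ 0.97676
Gain = 20 log₁₀(0.97676) ≈ -0.20 dB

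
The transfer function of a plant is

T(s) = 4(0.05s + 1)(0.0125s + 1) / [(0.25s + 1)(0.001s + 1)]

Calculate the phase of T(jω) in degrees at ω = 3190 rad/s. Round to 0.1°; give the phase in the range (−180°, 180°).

15.7°

At ω = 3190 rad/s:
zero (1 + j3190·0.05) = 1 + j159.5 → |·| ≈ 159.5, ∠ ≈ 89.64°
zero (1 + j3190·0.0125) = 1 + j39.875 → |·| ≈ 39.888, ∠ ≈ 88.56°
pole (1 + j3190·0.25) = 1 + j797.5 → |·| ≈ 797.5, ∠ ≈ 89.93°
pole (1 + j3190·0.001) = 1 + j3.19 → |·| ≈ 3.3431, ∠ ≈ 72.59°
∠T = (89.64° + 88.56°) − (89.93° + 72.59°) = 15.68°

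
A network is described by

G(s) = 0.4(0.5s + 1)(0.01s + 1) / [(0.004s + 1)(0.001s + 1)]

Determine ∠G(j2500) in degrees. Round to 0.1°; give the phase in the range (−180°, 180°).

25.2°

At ω = 2500 rad/s:
zero (1 + j2500·0.5) = 1 + j1250 → |·| ≈ 1250, ∠ ≈ 89.95°
zero (1 + j2500·0.01) = 1 + j25 → |·| ≈ 25.02, ∠ ≈ 87.71°
pole (1 + j2500·0.004) = 1 + j10 → |·| ≈ 10.05, ∠ ≈ 84.29°
pole (1 + j2500·0.001) = 1 + j2.5 → |·| ≈ 2.6926, ∠ ≈ 68.20°
∠G = (89.95° + 87.71°) − (84.29° + 68.20°) = 25.17°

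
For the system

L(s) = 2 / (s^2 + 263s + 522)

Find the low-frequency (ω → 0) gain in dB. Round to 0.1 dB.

L(0) = 2 / 522 ≈ 0.0038314
20 log₁₀(0.0038314) ≈ -48.33 dB

-48.3 dB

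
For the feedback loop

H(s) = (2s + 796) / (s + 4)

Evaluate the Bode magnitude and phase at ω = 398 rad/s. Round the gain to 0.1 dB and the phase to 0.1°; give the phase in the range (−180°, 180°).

Substitute s = j398:
Numerator: 2(j398) + 796 = 796 + j796
Denominator: (j398) + 4 = 4 + j398
|N| = √(796² + 796²) ≈ 1125.7, ∠N ≈ 45.00°
|D| = √(4² + 398²) ≈ 398.02, ∠D ≈ 89.42°
|H| = 1125.7 / 398.02 ≈ 2.8282
Gain = 20 log₁₀(2.8282) ≈ 9.03 dB
∠H = 45.00° − 89.42° = -44.42°

9.0 dB, -44.4°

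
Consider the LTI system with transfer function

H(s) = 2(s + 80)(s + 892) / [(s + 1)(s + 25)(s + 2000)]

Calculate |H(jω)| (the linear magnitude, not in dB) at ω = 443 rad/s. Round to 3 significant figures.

At s = jω = j443:
zero (s+80): 80 + j443 → |·| = √(80²+443²) = √202649 ≈ 450.17, ∠ = arctan(443/80) ≈ 79.76°
zero (s+892): 892 + j443 → |·| = √(892²+443²) = √991913 ≈ 995.95, ∠ = arctan(443/892) ≈ 26.41°
pole (s+1): 1 + j443 → |·| = √(1²+443²) = √196250 ≈ 443, ∠ = arctan(443/1) ≈ 89.87°
pole (s+25): 25 + j443 → |·| = √(25²+443²) = √196874 ≈ 443.7, ∠ = arctan(443/25) ≈ 86.77°
pole (s+2000): 2000 + j443 → |·| = √(2000²+443²) = √4196249 ≈ 2048.5, ∠ = arctan(443/2000) ≈ 12.49°
|H| = 2 · 4.4835e+05 / 4.0265e+08 ≈ 0.002227

0.00223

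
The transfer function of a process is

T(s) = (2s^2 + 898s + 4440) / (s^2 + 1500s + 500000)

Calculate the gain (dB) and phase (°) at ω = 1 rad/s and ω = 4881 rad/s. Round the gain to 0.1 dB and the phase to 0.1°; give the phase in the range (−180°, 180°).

ω = 1: -40.9 dB, 11.3°; ω = 4881: 5.8 dB, 12.2°

Substitute s = j1:
Numerator: 2(j1)^2 + 898(j1) + 4440 = 4438 + j898
Denominator: (j1)^2 + 1500(j1) + 500000 = 499999 + j1500
|N| = √(4438² + 898²) ≈ 4527.9, ∠N ≈ 11.44°
|D| = √(499999² + 1500²) ≈ 5e+05, ∠D ≈ 0.17°
|T| = 4527.9 / 5e+05 ≈ 0.0090558
Gain = 20 log₁₀(0.0090558) ≈ -40.86 dB
∠T = 11.44° − 0.17° = 11.27°

Substitute s = j4881:
Numerator: 2(j4881)^2 + 898(j4881) + 4440 = -47643882 + j4383138
Denominator: (j4881)^2 + 1500(j4881) + 500000 = -23324161 + j7321500
|N| = √(47643882² + 4383138²) ≈ 4.7845e+07, ∠N ≈ 174.74°
|D| = √(23324161² + 7321500²) ≈ 2.4446e+07, ∠D ≈ 162.57°
|T| = 4.7845e+07 / 2.4446e+07 ≈ 1.9572
Gain = 20 log₁₀(1.9572) ≈ 5.83 dB
∠T = 174.74° − 162.57° = 12.17°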